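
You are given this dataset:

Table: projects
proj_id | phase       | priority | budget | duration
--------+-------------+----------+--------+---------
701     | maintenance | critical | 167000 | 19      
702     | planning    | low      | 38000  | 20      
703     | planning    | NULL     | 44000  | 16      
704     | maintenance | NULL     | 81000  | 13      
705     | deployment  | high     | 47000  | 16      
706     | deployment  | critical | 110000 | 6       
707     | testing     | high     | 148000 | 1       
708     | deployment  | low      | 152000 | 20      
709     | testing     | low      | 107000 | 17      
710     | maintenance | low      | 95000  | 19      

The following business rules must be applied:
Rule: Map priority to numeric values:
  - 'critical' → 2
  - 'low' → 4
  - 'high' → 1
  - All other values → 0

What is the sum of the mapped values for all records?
22

Step 1: Apply mapping to each record
Step 2: Count by status:
  'critical': 2 records × 2 = 4
  'low': 4 records × 4 = 16
  'high': 2 records × 1 = 2
Step 3: Sum all mapped values = 22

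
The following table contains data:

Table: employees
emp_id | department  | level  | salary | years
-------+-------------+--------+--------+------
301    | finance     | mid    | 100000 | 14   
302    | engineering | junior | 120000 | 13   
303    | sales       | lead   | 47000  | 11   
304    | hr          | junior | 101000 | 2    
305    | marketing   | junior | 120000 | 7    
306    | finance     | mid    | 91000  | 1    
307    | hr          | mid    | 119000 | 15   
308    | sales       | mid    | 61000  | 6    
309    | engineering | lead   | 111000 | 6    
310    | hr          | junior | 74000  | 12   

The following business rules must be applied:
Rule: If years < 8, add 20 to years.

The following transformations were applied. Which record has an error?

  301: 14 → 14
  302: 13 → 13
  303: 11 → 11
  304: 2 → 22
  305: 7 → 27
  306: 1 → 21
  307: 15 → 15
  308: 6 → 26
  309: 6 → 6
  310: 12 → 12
Record 309 has an error. The correct transformed value should be 26, not 6.

Step 1: Check each record against the rule
Step 2: Record 309 has years = 6
Step 3: Since 6 < 8, the bonus should have been applied
Step 4: Correct value = 26, but claimed value = 6
Conclusion: Record 309 has the error.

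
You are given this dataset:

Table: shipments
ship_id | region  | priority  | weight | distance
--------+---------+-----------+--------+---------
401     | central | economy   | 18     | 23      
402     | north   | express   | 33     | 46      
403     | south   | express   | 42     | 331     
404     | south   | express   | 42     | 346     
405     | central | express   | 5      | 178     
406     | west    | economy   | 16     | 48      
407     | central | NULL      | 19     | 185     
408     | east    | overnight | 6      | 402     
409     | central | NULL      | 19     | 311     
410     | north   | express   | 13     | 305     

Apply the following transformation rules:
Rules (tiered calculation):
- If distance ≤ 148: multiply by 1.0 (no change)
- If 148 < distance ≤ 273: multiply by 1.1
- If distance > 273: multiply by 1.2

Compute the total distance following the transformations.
2550.3

Step 1: Tier 1 (distance ≤ 148): 3 records, sum = 117 × 1.0 = 117.0
Step 2: Tier 2 (148 < distance ≤ 273): 2 records, sum = 363 × 1.1 = 399.3
Step 3: Tier 3 (distance > 273): 5 records, sum = 1695 × 1.2 = 2034.0
Step 4: Final sum = 117.0 + 399.3 + 2034.0 = 2550.3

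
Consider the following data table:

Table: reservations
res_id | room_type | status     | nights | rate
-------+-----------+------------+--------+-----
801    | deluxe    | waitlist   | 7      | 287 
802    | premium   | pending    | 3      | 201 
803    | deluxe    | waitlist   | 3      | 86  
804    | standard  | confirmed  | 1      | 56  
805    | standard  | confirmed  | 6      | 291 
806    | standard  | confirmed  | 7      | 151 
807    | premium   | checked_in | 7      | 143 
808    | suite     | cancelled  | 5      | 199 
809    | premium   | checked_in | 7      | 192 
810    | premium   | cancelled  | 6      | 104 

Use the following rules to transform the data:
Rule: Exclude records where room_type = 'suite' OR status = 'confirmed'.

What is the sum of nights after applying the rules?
33

Step 1: Find records where room_type = 'suite' OR status = 'confirmed'
Step 2: 4 records match, summing to 19
Step 3: Original sum: 52
Step 4: Remaining sum = 52 - 19 = 33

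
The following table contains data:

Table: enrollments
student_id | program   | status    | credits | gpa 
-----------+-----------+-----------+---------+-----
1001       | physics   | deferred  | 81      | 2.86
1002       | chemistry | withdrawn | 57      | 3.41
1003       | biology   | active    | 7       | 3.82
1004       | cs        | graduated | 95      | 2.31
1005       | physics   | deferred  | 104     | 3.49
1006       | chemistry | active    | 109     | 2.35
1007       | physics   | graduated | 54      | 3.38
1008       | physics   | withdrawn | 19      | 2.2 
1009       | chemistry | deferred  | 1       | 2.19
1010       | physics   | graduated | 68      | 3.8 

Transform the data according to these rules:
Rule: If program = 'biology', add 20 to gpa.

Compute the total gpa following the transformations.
49.81

Step 1: Count records where program = 'biology': 1
Step 2: Total bonus added: 1 × 20 = 20
Step 3: Original sum of gpa: 29.81
Step 4: Final sum = 29.81 + 20 = 49.81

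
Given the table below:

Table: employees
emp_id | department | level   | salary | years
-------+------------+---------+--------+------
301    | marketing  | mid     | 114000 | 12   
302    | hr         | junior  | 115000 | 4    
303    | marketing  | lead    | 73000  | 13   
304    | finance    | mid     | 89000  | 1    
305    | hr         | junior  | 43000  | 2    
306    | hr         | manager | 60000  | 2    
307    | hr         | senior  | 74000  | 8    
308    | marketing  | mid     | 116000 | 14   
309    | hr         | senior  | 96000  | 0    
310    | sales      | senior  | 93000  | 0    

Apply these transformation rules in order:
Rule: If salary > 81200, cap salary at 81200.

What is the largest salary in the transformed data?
81200

Step 1: Original maximum salary = 116000
Step 2: Apply cap at 81200
Step 3: 6 records had salary > 81200 and were capped
Step 4: Maximum after transformation = 81200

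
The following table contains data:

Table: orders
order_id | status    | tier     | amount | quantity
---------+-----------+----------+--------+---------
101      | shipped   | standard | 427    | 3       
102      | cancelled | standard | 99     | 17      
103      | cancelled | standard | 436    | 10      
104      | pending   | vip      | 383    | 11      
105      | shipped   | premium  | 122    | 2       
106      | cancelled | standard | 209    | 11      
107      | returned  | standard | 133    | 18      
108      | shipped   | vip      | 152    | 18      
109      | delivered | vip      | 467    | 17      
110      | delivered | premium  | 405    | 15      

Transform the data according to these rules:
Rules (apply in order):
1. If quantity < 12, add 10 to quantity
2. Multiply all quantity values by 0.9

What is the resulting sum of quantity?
154.8

Step 1: Apply Rule 1 - Add 10 to records with quantity < 12
  - 5 records affected: 37 + (5 × 10) = 87
  - Unaffected records: 85
  - Sum after Rule 1: 172
Step 2: Apply Rule 2 - Multiply all by 0.9
  - 172 × 0.9 = 154.8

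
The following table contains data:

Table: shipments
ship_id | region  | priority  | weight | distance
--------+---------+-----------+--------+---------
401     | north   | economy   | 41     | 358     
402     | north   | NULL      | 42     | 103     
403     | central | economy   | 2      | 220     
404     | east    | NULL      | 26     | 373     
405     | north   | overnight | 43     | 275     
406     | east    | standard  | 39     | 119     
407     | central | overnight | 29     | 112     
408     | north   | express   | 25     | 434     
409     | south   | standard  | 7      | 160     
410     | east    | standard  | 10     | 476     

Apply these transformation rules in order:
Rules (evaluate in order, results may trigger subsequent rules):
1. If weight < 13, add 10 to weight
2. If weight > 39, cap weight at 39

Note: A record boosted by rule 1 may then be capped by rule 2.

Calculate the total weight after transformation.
285

Step 1: Apply rule 1 to records with weight < 13
  - 3 records get bonus of 10
  - Of these, 0 records then exceed 39 and get capped
Step 2: Apply rule 2 to records with weight > 39
  - 3 records (original) are capped
Step 3: Calculate final sum = 285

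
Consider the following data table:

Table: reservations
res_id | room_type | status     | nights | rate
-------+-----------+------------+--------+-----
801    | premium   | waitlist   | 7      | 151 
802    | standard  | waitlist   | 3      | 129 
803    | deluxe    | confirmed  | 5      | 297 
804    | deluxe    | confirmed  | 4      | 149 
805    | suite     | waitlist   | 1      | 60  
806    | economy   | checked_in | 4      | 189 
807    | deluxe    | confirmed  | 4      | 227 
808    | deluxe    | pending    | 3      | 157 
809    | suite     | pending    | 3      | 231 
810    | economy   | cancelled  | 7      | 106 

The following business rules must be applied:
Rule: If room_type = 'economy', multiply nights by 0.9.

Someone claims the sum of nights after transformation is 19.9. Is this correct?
No, the correct result is 39.9.

Step 1: Calculate the correct sum after transformation
Step 2: Apply multiplier 0.9 to records where room_type = 'economy'
Step 3: Correct result = 39.9
Step 4: Claimed result = 19.9
Step 5: 39.9 ≠ 19.9
Conclusion: The claimed result is incorrect. The correct answer is 39.9.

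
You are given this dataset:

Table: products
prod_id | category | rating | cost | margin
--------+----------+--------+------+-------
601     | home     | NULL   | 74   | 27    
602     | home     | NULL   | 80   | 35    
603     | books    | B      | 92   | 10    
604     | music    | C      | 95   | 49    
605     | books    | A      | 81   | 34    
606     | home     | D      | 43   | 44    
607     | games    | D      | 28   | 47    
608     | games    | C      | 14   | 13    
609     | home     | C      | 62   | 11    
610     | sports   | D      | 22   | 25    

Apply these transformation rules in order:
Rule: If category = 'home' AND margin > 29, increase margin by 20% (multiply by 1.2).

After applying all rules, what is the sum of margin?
310.8

Step 1: Find records where category = 'home' AND margin > 29
Step 2: 2 records match, summing to 79
Step 3: After multiplier: 79 × 1.2 = 94.8
Step 4: Unaffected records sum: 216
Step 5: Final sum = 94.8 + 216 = 310.8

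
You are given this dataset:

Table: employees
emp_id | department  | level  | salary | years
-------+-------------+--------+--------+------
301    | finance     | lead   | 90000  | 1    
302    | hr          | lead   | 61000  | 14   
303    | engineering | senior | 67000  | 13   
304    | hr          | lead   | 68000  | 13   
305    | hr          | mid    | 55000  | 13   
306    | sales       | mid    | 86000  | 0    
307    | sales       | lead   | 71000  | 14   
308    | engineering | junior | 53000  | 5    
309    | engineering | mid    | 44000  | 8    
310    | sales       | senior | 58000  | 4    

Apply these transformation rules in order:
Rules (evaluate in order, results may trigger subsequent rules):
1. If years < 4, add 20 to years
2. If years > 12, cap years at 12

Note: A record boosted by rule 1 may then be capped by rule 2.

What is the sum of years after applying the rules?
101

Step 1: Apply rule 1 to records with years < 4
  - 2 records get bonus of 20
  - Of these, 2 records then exceed 12 and get capped
Step 2: Apply rule 2 to records with years > 12
  - 5 records (original) are capped
Step 3: Calculate final sum = 101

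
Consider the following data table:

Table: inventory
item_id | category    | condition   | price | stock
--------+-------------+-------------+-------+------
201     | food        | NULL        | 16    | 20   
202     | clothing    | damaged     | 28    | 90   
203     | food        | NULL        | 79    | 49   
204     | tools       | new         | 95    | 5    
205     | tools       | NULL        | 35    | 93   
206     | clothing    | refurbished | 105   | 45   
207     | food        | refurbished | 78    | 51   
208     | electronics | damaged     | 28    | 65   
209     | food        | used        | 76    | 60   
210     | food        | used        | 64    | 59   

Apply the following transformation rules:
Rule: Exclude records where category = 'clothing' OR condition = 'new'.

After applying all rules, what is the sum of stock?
397

Step 1: Find records where category = 'clothing' OR condition = 'new'
Step 2: 3 records match, summing to 140
Step 3: Original sum: 537
Step 4: Remaining sum = 537 - 140 = 397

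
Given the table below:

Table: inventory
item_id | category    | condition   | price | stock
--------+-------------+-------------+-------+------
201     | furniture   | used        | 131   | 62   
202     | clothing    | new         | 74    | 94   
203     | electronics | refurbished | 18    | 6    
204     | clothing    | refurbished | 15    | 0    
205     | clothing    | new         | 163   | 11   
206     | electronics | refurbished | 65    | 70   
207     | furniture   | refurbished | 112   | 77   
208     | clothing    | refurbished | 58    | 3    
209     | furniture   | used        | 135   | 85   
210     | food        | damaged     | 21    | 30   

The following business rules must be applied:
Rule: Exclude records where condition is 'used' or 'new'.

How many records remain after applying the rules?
6

Step 1: Count records to exclude
  - 2 (used) + 2 (new) = 4 records
Step 2: Total records: 10
Step 3: Remaining = 10 - 4 = 6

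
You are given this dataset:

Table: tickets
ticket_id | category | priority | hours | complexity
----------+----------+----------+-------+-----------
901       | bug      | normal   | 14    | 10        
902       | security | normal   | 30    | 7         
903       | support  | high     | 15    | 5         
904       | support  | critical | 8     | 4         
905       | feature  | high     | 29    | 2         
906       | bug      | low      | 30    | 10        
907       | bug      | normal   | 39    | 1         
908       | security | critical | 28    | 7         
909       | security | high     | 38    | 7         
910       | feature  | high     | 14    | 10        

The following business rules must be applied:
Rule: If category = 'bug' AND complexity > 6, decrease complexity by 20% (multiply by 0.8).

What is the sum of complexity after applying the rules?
59.0

Step 1: Find records where category = 'bug' AND complexity > 6
Step 2: 2 records match, summing to 20
Step 3: After multiplier: 20 × 0.8 = 16.0
Step 4: Unaffected records sum: 43
Step 5: Final sum = 16.0 + 43 = 59.0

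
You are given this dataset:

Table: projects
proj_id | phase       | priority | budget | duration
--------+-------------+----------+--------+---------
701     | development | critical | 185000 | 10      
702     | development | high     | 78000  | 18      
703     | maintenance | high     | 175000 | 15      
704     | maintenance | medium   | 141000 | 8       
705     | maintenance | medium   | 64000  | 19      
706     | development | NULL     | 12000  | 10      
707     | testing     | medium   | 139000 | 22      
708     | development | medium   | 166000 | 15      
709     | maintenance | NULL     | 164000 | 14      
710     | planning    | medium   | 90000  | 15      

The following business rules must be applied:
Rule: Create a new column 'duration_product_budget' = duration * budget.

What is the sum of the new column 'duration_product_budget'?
17537000

Step 1: For each record, compute duration * budget
Example calculations:
  10 * 185000 = 1850000
  18 * 78000 = 1404000
  15 * 175000 = 2625000
  ...
Step 2: Sum all derived values
Step 3: Total = 17537000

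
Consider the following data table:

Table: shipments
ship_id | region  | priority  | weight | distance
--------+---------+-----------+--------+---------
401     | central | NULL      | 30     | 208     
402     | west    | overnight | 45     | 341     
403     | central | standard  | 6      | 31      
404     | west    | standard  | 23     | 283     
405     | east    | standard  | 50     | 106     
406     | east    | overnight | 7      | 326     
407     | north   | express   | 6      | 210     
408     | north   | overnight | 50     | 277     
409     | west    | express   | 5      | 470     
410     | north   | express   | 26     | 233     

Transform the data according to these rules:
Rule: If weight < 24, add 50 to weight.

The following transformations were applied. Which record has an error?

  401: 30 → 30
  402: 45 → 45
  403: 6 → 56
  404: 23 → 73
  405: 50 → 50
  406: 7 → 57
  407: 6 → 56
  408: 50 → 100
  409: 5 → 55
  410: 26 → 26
Record 408 has an error. The correct transformed value should be 50, not 100.

Step 1: Check each record against the rule
Step 2: Record 408 has weight = 50
Step 3: Since 50 >= 24, the bonus should not have been applied
Step 4: Correct value = 50, but claimed value = 100
Conclusion: Record 408 has the error.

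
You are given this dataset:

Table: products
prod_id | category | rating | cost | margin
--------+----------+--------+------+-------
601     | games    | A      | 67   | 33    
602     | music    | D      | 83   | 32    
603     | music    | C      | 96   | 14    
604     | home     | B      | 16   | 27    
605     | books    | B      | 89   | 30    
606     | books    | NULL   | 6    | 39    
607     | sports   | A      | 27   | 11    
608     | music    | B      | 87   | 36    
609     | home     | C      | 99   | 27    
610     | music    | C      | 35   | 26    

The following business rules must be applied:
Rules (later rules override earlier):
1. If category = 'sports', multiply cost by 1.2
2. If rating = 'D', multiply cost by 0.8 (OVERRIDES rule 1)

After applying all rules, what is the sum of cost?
593.8

Step 1: Rule 2 takes priority for records with rating = 'D'
  - 1 records: 83 × 0.8 = 66.4
Step 2: Rule 1 applies to remaining records with category = 'sports'
  - 1 records: 27 × 1.2 = 32.4
Step 3: Other records unchanged: 495
Step 4: Final sum = 66.4 + 32.4 + 495 = 593.8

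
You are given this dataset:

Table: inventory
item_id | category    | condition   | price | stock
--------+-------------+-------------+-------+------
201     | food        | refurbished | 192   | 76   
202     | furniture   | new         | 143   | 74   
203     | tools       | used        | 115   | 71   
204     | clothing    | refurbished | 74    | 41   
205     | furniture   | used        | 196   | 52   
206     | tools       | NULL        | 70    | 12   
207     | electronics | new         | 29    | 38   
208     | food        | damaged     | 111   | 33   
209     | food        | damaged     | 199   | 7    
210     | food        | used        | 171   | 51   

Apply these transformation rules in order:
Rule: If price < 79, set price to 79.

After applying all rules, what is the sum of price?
1364

Step 1: 3 records have price < 79
Step 2: These records originally summed to 173
Step 3: After setting to minimum: 3 × 79 = 237
Step 4: Unaffected records sum: 1127
Step 5: Final sum = 237 + 1127 = 1364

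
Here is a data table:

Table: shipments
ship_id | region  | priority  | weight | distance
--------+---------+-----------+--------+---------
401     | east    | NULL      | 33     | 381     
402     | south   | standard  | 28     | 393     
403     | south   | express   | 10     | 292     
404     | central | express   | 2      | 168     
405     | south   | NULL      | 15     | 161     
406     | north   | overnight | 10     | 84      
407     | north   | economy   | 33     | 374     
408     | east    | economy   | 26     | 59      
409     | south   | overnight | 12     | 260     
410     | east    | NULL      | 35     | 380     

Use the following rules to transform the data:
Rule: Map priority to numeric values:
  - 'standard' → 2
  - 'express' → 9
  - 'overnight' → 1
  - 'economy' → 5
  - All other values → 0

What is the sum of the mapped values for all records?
32

Step 1: Apply mapping to each record
Step 2: Count by status:
  'standard': 1 records × 2 = 2
  'express': 2 records × 9 = 18
  'overnight': 2 records × 1 = 2
  'economy': 2 records × 5 = 10
Step 3: Sum all mapped values = 32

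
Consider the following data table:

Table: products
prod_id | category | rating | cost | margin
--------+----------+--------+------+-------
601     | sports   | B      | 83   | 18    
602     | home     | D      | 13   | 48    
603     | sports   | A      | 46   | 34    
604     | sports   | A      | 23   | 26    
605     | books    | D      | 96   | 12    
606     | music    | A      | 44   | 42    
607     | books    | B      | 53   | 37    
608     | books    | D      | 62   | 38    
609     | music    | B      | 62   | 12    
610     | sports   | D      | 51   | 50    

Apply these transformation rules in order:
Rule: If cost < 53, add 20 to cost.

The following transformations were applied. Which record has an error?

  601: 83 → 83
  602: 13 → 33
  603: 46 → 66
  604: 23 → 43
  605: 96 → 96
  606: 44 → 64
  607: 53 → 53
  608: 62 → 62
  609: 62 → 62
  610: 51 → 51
Record 610 has an error. The correct transformed value should be 71, not 51.

Step 1: Check each record against the rule
Step 2: Record 610 has cost = 51
Step 3: Since 51 < 53, the bonus should have been applied
Step 4: Correct value = 71, but claimed value = 51
Conclusion: Record 610 has the error.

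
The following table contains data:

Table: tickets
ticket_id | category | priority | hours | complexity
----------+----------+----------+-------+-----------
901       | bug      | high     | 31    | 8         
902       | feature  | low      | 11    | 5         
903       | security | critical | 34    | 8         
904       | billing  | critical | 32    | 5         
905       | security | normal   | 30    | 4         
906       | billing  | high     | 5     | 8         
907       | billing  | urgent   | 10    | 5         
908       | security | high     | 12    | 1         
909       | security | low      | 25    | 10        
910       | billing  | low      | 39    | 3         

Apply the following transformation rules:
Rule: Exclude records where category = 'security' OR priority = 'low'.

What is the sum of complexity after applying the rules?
26

Step 1: Find records where category = 'security' OR priority = 'low'
Step 2: 6 records match, summing to 31
Step 3: Original sum: 57
Step 4: Remaining sum = 57 - 31 = 26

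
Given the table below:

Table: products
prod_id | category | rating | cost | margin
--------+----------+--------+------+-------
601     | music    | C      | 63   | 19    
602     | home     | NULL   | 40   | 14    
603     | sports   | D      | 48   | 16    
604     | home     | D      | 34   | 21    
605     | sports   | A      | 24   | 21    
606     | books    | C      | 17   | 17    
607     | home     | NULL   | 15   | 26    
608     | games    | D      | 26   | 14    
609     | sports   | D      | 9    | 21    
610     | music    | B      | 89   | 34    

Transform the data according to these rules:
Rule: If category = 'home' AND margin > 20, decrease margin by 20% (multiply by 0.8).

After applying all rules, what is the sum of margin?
193.6

Step 1: Find records where category = 'home' AND margin > 20
Step 2: 2 records match, summing to 47
Step 3: After multiplier: 47 × 0.8 = 37.6
Step 4: Unaffected records sum: 156
Step 5: Final sum = 37.6 + 156 = 193.6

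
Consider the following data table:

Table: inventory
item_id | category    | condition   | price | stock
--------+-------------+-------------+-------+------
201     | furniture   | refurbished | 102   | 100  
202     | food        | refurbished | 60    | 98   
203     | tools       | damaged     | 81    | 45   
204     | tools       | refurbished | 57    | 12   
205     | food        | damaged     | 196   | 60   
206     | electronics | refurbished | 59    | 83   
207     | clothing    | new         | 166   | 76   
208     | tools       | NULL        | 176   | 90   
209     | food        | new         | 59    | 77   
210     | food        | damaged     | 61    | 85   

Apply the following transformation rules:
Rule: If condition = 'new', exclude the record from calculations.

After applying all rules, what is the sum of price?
792

Step 1: Identify records where condition = 'new'
Step 2: The excluded records sum to 225
Step 3: Original total price = 1017
Step 4: Remaining total = 1017 - 225 = 792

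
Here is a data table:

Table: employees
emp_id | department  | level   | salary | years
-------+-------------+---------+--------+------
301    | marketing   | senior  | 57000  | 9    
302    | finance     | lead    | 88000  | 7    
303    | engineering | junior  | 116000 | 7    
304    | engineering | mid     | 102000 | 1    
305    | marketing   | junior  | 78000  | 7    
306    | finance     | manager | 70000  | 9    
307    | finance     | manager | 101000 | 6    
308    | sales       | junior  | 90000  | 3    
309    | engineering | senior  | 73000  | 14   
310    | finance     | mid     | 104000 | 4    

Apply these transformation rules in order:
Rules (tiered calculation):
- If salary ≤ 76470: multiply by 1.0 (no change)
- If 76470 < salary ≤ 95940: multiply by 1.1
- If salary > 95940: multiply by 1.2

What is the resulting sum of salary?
989200.0

Step 1: Tier 1 (salary ≤ 76470): 3 records, sum = 200000 × 1.0 = 200000.0
Step 2: Tier 2 (76470 < salary ≤ 95940): 3 records, sum = 256000 × 1.1 = 281600.0
Step 3: Tier 3 (salary > 95940): 4 records, sum = 423000 × 1.2 = 507600.0
Step 4: Final sum = 200000.0 + 281600.0 + 507600.0 = 989200.0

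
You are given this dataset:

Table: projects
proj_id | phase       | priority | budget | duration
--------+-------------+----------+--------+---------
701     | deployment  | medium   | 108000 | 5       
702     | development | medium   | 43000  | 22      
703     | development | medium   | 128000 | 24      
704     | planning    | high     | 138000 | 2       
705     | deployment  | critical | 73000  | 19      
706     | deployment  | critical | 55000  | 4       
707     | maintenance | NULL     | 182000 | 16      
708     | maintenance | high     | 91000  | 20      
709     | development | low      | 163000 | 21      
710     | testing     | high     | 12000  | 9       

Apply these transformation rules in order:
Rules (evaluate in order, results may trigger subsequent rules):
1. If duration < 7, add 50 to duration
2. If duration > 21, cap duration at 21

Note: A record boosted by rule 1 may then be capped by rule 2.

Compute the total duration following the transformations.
190

Step 1: Apply rule 1 to records with duration < 7
  - 3 records get bonus of 50
  - Of these, 3 records then exceed 21 and get capped
Step 2: Apply rule 2 to records with duration > 21
  - 2 records (original) are capped
Step 3: Calculate final sum = 190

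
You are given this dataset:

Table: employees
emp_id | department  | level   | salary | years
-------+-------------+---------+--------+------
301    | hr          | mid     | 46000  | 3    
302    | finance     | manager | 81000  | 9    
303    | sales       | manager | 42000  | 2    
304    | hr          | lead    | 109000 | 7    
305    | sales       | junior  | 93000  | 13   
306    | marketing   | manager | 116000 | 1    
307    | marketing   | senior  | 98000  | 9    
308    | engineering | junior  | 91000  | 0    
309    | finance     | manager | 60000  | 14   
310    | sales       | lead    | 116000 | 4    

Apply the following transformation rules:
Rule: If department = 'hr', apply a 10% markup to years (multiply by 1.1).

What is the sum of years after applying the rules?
63.0

Step 1: Records with department = 'hr' have total years = 10
Step 2: Apply multiplier: 10 × 1.1 = 11.0
Step 3: Other records total: 52
Step 4: Final sum = 11.0 + 52 = 63.0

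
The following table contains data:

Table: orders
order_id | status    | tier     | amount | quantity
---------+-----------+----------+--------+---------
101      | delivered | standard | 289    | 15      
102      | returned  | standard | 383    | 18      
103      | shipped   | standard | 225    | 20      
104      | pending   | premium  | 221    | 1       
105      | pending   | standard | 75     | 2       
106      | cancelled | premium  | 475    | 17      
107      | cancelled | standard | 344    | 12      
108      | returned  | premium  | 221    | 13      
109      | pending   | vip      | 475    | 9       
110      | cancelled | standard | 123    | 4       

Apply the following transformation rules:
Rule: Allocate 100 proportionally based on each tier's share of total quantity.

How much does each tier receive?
premium: 27.93, standard: 63.96, vip: 8.11

Step 1: Calculate total quantity = 111
Step 2: Calculate each tier's proportion:
  premium: 31/111 = 27.93% → 27.93
  standard: 71/111 = 63.96% → 63.96
  vip: 9/111 = 8.11% → 8.11
Step 3: Verify: sum of allocations ≈ 100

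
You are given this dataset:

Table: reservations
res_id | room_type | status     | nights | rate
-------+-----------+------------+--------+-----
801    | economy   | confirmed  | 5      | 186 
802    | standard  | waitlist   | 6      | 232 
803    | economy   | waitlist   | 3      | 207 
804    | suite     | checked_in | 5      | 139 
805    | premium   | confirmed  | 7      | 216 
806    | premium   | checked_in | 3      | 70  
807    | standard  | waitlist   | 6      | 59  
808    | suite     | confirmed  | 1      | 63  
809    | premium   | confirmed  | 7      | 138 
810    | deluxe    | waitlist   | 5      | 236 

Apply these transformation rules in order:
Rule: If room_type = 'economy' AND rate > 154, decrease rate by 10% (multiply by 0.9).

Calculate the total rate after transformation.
1506.7

Step 1: Find records where room_type = 'economy' AND rate > 154
Step 2: 2 records match, summing to 393
Step 3: After multiplier: 393 × 0.9 = 353.7
Step 4: Unaffected records sum: 1153
Step 5: Final sum = 353.7 + 1153 = 1506.7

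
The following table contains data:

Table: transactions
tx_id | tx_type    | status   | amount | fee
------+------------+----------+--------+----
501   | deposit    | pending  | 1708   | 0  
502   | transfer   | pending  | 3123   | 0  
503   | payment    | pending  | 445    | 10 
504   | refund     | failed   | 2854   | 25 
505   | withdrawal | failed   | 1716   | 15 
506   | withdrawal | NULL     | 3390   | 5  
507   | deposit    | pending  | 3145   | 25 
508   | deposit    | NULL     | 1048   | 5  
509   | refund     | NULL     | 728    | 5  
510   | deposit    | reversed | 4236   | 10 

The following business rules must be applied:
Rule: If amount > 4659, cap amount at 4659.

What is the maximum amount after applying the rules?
4236

Step 1: Original maximum amount = 4236
Step 2: Check cap of 4659 against maximum
Step 3: No records exceed the cap (max 4236 <= cap 4659), so no capping applies
Step 4: Maximum after transformation = 4236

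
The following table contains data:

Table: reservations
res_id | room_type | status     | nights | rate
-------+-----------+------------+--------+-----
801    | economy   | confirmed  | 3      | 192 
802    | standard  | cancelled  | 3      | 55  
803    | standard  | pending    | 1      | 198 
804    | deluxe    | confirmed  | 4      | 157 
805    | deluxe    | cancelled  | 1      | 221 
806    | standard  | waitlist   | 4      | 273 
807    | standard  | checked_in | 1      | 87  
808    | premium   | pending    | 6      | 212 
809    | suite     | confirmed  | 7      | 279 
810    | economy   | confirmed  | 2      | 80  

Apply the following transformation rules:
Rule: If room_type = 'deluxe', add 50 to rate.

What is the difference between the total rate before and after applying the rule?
100

Step 1: Original sum of rate = 1754
Step 2: 2 records have room_type = 'deluxe'
Step 3: Each affected record changes by 50
Step 4: Total change = 2 × 50 = 100
Step 5: New sum = 1754 + 100 = 1854
Step 6: Difference = |1854 - 1754| = 100
        (Sum increased by 100)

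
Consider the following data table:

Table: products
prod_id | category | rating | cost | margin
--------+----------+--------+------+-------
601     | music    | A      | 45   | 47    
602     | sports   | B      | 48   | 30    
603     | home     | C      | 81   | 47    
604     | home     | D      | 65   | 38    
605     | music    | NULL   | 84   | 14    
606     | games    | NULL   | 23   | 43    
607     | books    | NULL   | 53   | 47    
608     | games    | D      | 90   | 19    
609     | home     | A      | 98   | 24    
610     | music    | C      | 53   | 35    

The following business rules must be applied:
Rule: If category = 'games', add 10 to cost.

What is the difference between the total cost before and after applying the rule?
20

Step 1: Original sum of cost = 640
Step 2: 2 records have category = 'games'
Step 3: Each affected record changes by 10
Step 4: Total change = 2 × 10 = 20
Step 5: New sum = 640 + 20 = 660
Step 6: Difference = |660 - 640| = 20
        (Sum increased by 20)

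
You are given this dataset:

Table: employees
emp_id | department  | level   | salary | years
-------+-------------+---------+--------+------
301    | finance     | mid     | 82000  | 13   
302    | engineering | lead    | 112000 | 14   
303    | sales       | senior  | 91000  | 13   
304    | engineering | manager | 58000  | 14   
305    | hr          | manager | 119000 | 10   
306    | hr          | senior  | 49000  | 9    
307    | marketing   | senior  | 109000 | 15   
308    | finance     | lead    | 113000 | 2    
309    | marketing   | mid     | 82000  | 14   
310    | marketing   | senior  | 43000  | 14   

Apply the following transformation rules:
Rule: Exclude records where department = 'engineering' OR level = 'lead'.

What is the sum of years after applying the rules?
88

Step 1: Find records where department = 'engineering' OR level = 'lead'
Step 2: 3 records match, summing to 30
Step 3: Original sum: 118
Step 4: Remaining sum = 118 - 30 = 88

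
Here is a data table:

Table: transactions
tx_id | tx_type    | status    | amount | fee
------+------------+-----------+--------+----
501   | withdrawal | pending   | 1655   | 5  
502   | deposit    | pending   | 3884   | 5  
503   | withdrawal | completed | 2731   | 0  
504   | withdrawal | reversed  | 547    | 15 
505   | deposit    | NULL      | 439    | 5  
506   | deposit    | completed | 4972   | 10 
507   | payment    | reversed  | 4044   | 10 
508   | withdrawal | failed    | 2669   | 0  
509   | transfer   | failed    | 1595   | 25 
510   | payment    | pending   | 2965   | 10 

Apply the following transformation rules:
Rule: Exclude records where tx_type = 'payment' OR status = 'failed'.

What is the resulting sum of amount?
14228

Step 1: Find records where tx_type = 'payment' OR status = 'failed'
Step 2: 4 records match, summing to 11273
Step 3: Original sum: 25501
Step 4: Remaining sum = 25501 - 11273 = 14228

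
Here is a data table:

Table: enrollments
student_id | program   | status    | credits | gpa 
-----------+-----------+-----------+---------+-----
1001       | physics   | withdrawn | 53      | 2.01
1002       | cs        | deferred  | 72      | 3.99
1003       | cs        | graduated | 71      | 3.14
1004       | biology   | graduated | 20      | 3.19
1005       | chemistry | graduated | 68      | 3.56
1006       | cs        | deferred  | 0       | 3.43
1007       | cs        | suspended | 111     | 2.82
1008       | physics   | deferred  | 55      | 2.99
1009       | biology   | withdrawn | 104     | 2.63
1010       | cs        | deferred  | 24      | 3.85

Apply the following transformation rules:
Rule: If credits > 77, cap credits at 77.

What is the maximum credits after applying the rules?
77

Step 1: Original maximum credits = 111
Step 2: Apply cap at 77
Step 3: 2 records had credits > 77 and were capped
Step 4: Maximum after transformation = 77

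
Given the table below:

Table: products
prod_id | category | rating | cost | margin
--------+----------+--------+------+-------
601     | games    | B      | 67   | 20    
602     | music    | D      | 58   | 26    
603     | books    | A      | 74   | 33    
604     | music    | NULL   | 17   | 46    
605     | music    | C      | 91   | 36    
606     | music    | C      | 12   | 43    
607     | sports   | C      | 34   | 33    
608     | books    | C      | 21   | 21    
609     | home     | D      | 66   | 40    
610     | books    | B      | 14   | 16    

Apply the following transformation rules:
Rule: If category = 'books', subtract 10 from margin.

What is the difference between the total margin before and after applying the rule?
30

Step 1: Original sum of margin = 314
Step 2: 3 records have category = 'books'
Step 3: Each affected record changes by -10
Step 4: Total change = 3 × -10 = -30
Step 5: New sum = 314 + -30 = 284
Step 6: Difference = |284 - 314| = 30
        (Sum decreased by 30)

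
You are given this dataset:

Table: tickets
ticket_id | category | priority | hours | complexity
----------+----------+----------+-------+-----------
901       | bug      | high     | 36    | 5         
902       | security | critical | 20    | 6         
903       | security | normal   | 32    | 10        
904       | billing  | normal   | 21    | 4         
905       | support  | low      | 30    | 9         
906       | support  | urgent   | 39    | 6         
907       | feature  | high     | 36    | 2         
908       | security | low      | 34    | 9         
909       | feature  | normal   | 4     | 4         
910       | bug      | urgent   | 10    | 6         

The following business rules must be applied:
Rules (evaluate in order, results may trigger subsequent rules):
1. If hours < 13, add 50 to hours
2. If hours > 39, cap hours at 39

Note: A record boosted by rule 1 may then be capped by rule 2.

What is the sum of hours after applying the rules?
326

Step 1: Apply rule 1 to records with hours < 13
  - 2 records get bonus of 50
  - Of these, 2 records then exceed 39 and get capped
Step 2: Apply rule 2 to records with hours > 39
  - 0 records (original) are capped
Step 3: Calculate final sum = 326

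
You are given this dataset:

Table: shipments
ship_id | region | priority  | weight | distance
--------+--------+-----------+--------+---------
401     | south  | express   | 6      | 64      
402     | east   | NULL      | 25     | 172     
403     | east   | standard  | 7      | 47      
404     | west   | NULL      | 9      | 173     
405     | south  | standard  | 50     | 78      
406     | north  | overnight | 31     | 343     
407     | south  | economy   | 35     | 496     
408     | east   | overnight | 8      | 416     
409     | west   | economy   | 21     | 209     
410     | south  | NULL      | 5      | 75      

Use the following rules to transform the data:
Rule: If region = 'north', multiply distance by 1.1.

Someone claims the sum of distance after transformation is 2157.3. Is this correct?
No, the correct result is 2107.3.

Step 1: Calculate the correct sum after transformation
Step 2: Apply multiplier 1.1 to records where region = 'north'
Step 3: Correct result = 2107.3
Step 4: Claimed result = 2157.3
Step 5: 2107.3 ≠ 2157.3
Conclusion: The claimed result is incorrect. The correct answer is 2107.3.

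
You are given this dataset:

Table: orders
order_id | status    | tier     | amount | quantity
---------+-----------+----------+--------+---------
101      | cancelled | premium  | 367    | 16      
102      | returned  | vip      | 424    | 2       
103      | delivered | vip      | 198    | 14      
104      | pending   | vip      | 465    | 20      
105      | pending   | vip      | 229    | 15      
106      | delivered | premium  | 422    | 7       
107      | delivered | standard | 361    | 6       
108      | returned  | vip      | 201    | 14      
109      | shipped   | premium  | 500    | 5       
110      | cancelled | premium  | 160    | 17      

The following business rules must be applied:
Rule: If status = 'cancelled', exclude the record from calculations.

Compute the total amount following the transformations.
2800

Step 1: Identify records where status = 'cancelled'
Step 2: The excluded records sum to 527
Step 3: Original total amount = 3327
Step 4: Remaining total = 3327 - 527 = 2800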